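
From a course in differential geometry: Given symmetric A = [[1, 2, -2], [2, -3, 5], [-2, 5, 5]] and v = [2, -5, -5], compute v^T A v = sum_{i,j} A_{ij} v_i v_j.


First compute Av:
(Av)_1 = 1*2 + 2*-5 + -2*-5 = 2
(Av)_2 = 2*2 + -3*-5 + 5*-5 = -6
(Av)_3 = -2*2 + 5*-5 + 5*-5 = -54
Av = [2, -6, -54]
Then v^T (Av) = 2*2 + -5*-6 + -5*-54
= 4 + 30 + 270 = 304

304


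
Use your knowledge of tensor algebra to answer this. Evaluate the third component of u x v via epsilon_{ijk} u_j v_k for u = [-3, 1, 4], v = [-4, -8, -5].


(u x v)_3 = sum_{j,k} epsilon_{3jk} u_j v_k. Only permutations of (1,2,3) contribute; the two non-zero terms are:
eps_{312} u_1 v_2 = 1 * -3 * -8 = 24
eps_{321} u_2 v_1 = -1 * 1 * -4 = 4
(u x v)_3 = 28

28


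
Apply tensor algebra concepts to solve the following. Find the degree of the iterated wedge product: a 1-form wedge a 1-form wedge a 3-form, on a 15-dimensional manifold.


The degree of a wedge product is the sum of the degrees of the individual forms.
Degrees: 1, 1, 3
Total degree = 1 + 1 + 3 = 5

5


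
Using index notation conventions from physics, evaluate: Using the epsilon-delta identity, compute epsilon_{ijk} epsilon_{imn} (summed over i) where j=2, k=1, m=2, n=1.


Using the identity: epsilon_{ijk} epsilon_{imn} = delta_{jm} delta_{kn} - delta_{jn} delta_{km}.
delta_{22} = 1
delta_{11} = 1
delta_{21} = 0
delta_{12} = 0
Result = 1 * 1 - 0 * 0 = 1 - 0 = 1

1


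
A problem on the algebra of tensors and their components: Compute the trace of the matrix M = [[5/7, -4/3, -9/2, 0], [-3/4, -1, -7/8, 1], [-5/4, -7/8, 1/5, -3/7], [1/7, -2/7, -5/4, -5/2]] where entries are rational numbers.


The trace is the sum of diagonal entries.
Diagonal: M[1,1] = 5/7, M[2,2] = -1, M[3,3] = 1/5, M[4,4] = -5/2
Tr(M) = 5/7 + -1 + 1/5 + -5/2
Computing step by step:
After adding M[1,1]: 5/7
After adding M[2,2]: -2/7
After adding M[3,3]: -3/35
After adding M[4,4]: -181/70
Tr(M) = -181/70

-181/70


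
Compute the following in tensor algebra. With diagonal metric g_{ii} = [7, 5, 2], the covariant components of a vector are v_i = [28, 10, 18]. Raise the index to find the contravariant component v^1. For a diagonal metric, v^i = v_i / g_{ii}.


To raise an index with a diagonal metric: v^i = v_i / g_{ii}.
For index 1: v_1 = 28, g_{11} = 7
v^1 = 28 / 7 = 4

4


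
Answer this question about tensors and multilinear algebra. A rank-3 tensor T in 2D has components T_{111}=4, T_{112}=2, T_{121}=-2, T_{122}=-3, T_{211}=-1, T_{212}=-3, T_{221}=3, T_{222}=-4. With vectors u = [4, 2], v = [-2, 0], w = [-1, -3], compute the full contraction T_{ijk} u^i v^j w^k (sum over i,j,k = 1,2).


S = sum over i,j,k of T_{ijk} u_i v_j w_k. Expanding all 8 terms:
T_{111}*u_1*v_1*w_1 = 4*4*-2*-1 = 32  (running total: 32)
T_{112}*u_1*v_1*w_2 = 2*4*-2*-3 = 48  (running total: 80)
T_{121}*u_1*v_2*w_1 = -2*4*0*-1 = 0  (running total: 80)
T_{122}*u_1*v_2*w_2 = -3*4*0*-3 = 0  (running total: 80)
T_{211}*u_2*v_1*w_1 = -1*2*-2*-1 = -4  (running total: 76)
T_{212}*u_2*v_1*w_2 = -3*2*-2*-3 = -36  (running total: 40)
T_{221}*u_2*v_2*w_1 = 3*2*0*-1 = 0  (running total: 40)
T_{222}*u_2*v_2*w_2 = -4*2*0*-3 = 0  (running total: 40)
S = 40

40


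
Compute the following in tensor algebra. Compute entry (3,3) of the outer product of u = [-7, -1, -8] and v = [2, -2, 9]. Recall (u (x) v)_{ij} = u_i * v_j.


The outer product entry T_{ij} = u_i * v_j.
We need i=3, j=3.
u_3 = -8, v_3 = 9
T_{3,3} = -8 * 9 = -72

-72


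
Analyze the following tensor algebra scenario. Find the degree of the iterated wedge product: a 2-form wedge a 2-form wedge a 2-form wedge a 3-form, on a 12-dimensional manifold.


The degree of a wedge product is the sum of the degrees of the individual forms.
Degrees: 2, 2, 2, 3
Total degree = 2 + 2 + 2 + 3 = 9

9


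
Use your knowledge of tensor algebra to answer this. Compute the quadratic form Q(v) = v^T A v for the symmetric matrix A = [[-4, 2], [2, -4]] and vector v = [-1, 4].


First compute Av:
(Av)_1 = -4*-1 + 2*4 = 12
(Av)_2 = 2*-1 + -4*4 = -18
Av = [12, -18]
Then v^T (Av) = -1*12 + 4*-18
= -12 + -72 = -84

-84


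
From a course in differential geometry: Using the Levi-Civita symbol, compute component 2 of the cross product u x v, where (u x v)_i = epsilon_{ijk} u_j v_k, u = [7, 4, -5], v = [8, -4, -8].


(u x v)_2 = sum_{j,k} epsilon_{2jk} u_j v_k. Only permutations of (1,2,3) contribute; the two non-zero terms are:
eps_{213} u_1 v_3 = -1 * 7 * -8 = 56
eps_{231} u_3 v_1 = 1 * -5 * 8 = -40
(u x v)_2 = 16

16


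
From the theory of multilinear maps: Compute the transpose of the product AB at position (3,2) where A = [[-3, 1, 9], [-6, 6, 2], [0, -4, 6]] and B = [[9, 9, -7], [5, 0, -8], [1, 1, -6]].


(AB)^T_{ij} = (AB)_{ji} = sum_k A_{jk} B_{ki}.
For i=3, j=2 we need (AB)_{23}:
A_{21} * B_{13} = -6 * -7 = 42
A_{22} * B_{23} = 6 * -8 = -48
A_{23} * B_{33} = 2 * -6 = -12
Sum = 42 + -48 + -12 = -18

-18


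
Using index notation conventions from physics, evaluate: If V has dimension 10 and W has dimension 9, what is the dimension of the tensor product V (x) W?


The dimension of a tensor product is the product of dimensions.
dim(V) = 10, dim(W) = 9
dim(V (x) W) = 10 * 9 = 90

90


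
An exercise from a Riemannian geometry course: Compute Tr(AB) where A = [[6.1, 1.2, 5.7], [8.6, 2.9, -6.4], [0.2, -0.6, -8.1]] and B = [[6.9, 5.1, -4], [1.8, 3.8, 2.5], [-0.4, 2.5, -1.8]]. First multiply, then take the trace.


Tr(AB) = sum_i (AB)_{ii} where (AB)_{ii} = sum_k A_{ik} B_{ki}.
(AB)_{11} = 6.1*6.9 + 1.2*1.8 + 5.7*-0.4 = 41.97
(AB)_{22} = 8.6*5.1 + 2.9*3.8 + -6.4*2.5 = 38.88
(AB)_{33} = 0.2*-4 + -0.6*2.5 + -8.1*-1.8 = 12.28
Tr(AB) = 41.97 + 38.88 + 12.28 = 93.13

93.13


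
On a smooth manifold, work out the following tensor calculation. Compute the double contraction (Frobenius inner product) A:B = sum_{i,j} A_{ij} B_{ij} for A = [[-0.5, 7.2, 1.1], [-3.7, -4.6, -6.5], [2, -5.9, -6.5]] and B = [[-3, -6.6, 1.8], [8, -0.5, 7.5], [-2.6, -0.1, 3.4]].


A:B = sum over all i,j of A_{ij} * B_{ij}.
Row 1: -0.5*-3=1.5, 7.2*-6.6=-47.52, 1.1*1.8=1.98 => row sum = -44.04
Row 2: -3.7*8=-29.6, -4.6*-0.5=2.3, -6.5*7.5=-48.75 => row sum = -76.05
Row 3: 2*-2.6=-5.2, -5.9*-0.1=0.59, -6.5*3.4=-22.1 => row sum = -26.71
Total = -44.04 + -76.05 + -26.71 = -146.8

-146.8


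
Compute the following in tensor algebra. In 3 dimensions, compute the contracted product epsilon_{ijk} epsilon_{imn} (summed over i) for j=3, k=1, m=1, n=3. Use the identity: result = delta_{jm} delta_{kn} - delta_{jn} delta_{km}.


Using the identity: epsilon_{ijk} epsilon_{imn} = delta_{jm} delta_{kn} - delta_{jn} delta_{km}.
delta_{31} = 0
delta_{13} = 0
delta_{33} = 1
delta_{11} = 1
Result = 0 * 0 - 1 * 1 = 0 - 1 = -1

-1


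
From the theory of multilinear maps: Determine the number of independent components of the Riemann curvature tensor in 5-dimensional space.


The Riemann tensor in d dimensions has d^2(d^2 - 1)/12 independent components.
d = 5, so d^2 = 25
d^2 - 1 = 24
d^2(d^2 - 1) = 25 * 24 = 600
Divide by 12: 600 / 12 = 50

50


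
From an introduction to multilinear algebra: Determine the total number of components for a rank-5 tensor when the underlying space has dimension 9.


The number of components of a rank-r tensor in d dimensions is d^r.
Here d = 9 and r = 5.
9^5 = 59049

59049


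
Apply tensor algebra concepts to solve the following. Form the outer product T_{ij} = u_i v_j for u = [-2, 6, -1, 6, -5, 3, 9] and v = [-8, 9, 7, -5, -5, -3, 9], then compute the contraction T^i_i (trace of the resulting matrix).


The outer product gives T_{ij} = u_i v_j.
The trace (contraction) is Tr(T) = sum_i T_{ii} = sum_i u_i v_i.
Diagonal entries:
T_{11} = u_1 * v_1 = -2 * -8 = 16
T_{22} = u_2 * v_2 = 6 * 9 = 54
T_{33} = u_3 * v_3 = -1 * 7 = -7
T_{44} = u_4 * v_4 = 6 * -5 = -30
T_{55} = u_5 * v_5 = -5 * -5 = 25
T_{66} = u_6 * v_6 = 3 * -3 = -9
T_{77} = u_7 * v_7 = 9 * 9 = 81
Tr(T) = 16 + 54 + -7 + -30 + 25 + -9 + 81 = 130

130


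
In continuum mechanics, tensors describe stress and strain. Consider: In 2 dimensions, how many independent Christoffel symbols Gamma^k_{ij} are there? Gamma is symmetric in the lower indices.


Christoffel symbols Gamma^k_{ij} are symmetric in i,j, so there are d * d(d+1)/2 independent symbols.
d = 2
d(d+1)/2 = 2 * 3 / 2 = 3
Total = 2 * 3 = 6

6


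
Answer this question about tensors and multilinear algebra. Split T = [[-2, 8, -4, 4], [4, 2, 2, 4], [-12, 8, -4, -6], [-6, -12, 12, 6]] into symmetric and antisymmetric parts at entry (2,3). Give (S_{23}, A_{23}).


T_{23} = 2
T_{32} = 8
S_{23} = (2 + 8)/2 = 10/2 = 5
A_{23} = (2 - 8)/2 = -6/2 = -3
Check: S + A = 5 + -3 = 2 = T_{23}.

(5, -3)


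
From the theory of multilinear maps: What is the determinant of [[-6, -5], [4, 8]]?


For a 2x2 matrix [[a, b], [c, d]], det = a*d - b*c.
a = -6, b = -5, c = 4, d = 8
a*d = -6 * 8 = -48
b*c = -5 * 4 = -20
det = -48 - -20 = -28

-28


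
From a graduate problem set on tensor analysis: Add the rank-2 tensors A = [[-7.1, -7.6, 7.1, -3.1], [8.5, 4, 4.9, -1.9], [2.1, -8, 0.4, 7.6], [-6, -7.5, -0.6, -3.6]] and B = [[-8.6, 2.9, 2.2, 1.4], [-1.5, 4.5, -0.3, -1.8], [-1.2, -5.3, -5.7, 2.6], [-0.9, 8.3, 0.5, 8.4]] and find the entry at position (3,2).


Tensor addition is component-wise: (A + B)_{ij} = A_{ij} + B_{ij}.
A_{32} = -8
B_{32} = -5.3
(A + B)_{32} = -8 + -5.3 = -13.3

-13.3


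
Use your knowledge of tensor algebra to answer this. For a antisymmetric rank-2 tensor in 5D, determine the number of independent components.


A antisymmetric rank-2 tensor in d dimensions has d(d-1)/2 independent components.
d = 5
d(d-1)/2 = 5 * 4 / 2 = 20 / 2 = 10

10


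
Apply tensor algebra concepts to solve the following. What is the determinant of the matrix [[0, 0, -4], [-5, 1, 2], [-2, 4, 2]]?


Expanding along the first row, det(A) = a11*M_11 - a12*M_12 + a13*M_13, where M_1j is the (1,j) minor.
Minor M_11 = 1*2 - 2*4 = -6
Minor M_12 = -5*2 - 2*-2 = -6
Minor M_13 = -5*4 - 1*-2 = -18
det = 0*(-6) - 0*(-6) + -4*(-18)
    = 0 - 0 + 72
    = 72

72


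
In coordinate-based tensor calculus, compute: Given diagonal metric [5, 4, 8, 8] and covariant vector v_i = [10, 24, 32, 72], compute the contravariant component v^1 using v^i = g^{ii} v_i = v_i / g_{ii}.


To raise an index with a diagonal metric: v^i = v_i / g_{ii}.
For index 1: v_1 = 10, g_{11} = 5
v^1 = 10 / 5 = 2

2


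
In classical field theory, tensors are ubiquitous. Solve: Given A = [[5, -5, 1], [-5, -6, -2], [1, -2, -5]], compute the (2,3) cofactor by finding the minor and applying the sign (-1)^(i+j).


To find cofactor C_{23}, delete row 2 and column 3.
The resulting 2x2 submatrix is: [[5, -5], [1, -2]]
Minor M_{23} = 5*-2 - -5*1
  = -10 - -5 = -5
Sign = (-1)^(2+3) = (-1)^5 = -1
Cofactor C_{23} = -1 * -5 = 5

5


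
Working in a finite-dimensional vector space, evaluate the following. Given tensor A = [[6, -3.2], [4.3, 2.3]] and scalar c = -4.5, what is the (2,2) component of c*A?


Scalar multiplication: (cA)_{ij} = c * A_{ij}.
c = -4.5
A_{22} = 2.3
(cA)_{22} = -4.5 * 2.3 = -10.35

-10.35


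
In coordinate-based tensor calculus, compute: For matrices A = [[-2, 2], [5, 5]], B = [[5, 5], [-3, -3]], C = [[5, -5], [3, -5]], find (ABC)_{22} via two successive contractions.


(ABC)_{22} = sum_m (AB)_{2m} C_{m2}. First compute row 2 of AB.
(AB)_{21} = 5*5 + 5*-3 = 10
(AB)_{22} = 5*5 + 5*-3 = 10
Now contract with column 2 of C:
(AB)_{21} * C_{12} = 10 * -5 = -50
(AB)_{22} * C_{22} = 10 * -5 = -50
(ABC)_{22} = -50 + -50 = -100

-100


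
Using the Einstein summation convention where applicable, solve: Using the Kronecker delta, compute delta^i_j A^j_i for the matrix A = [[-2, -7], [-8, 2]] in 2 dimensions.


The contraction (trace) of a rank-2 tensor is the sum of its diagonal elements.
Diagonal entries: A[1,1] = -2, A[2,2] = 2
Tr(A) = -2 + 2 = 0

0


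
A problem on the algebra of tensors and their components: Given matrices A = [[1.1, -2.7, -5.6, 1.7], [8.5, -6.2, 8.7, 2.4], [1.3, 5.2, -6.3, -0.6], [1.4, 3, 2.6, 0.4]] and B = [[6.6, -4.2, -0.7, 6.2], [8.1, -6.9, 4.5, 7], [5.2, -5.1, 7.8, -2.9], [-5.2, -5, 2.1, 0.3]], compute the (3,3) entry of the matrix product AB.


(AB)_{ij} = sum_k A_{ik} B_{kj}.
For i=3, j=3:
A_{31} * B_{13} = 1.3 * -0.7 = -0.91
A_{32} * B_{23} = 5.2 * 4.5 = 23.4
A_{33} * B_{33} = -6.3 * 7.8 = -49.14
A_{34} * B_{43} = -0.6 * 2.1 = -1.26
Sum = -0.91 + 23.4 + -49.14 + -1.26 = -27.91

-27.91


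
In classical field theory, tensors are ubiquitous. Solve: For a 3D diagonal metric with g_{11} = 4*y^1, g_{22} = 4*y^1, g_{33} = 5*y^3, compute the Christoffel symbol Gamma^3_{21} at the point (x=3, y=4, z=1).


For a diagonal metric, Gamma^k_{ij} = (1/2) g^{kk} (dg_{ik}/dx_j + dg_{jk}/dx_i - dg_{ij}/dx_k).
The metric is diagonal, so g_{ab} = 0 for a != b.
At the given point: g_{11} = 16, g_{22} = 16, g_{33} = 320
g^{33} = 1/320
dg_{23}/dx_1 = 0 (off-diagonal)
dg_{13}/dx_2 = 0 (off-diagonal)
dg_{21}/dx_3 = 0 (off-diagonal)
Numerator = 0 + 0 - 0 = 0
Gamma^3_{21} = 0 / (2 * 320) = 0

0


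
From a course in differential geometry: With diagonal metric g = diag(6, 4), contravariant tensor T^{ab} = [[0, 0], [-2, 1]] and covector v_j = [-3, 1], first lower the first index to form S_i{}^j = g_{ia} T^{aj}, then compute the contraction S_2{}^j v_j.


Step 1: lower the first index. For a diagonal metric, g_{ia} T^{aj} = g_{ii} T^{ij} (no sum on i).
g_{22} = 4
S_2{}^1 = 4 * T^{21} = 4 * -2 = -8
S_2{}^2 = 4 * T^{22} = 4 * 1 = 4
Step 2: contract S_2{}^j with v_j.
S_2{}^1 * v_1 = -8 * -3 = 24
S_2{}^2 * v_2 = 4 * 1 = 4
Result = 24 + 4 = 28

28


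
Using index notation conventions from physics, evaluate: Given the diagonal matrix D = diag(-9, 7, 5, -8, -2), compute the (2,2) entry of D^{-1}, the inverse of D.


For a diagonal matrix, the inverse has entries (D^{-1})_{ii} = 1/d_{ii}.
The diagonal entries are: d_{11} = -9, d_{22} = 7, d_{33} = 5, d_{44} = -8, d_{55} = -2
We need (D^{-1})_{22} = 1/d_{22} = 1/7 = 1/7

1/7


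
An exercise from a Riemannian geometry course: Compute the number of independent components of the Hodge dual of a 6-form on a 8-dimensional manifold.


The Hodge dual of a p-form on an n-dimensional manifold is an (n-p)-form.
n = 8, p = 6, so dual degree = 8 - 6 = 2
The number of components is C(n, n-p) = C(8, 2) = 28

28


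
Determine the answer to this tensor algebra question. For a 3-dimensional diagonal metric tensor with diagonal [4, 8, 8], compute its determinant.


For a diagonal metric, the determinant is the product of diagonal entries.
Diagonal entries: 4, 8, 8
det(g) = 4 * 8 * 8 = 256

256


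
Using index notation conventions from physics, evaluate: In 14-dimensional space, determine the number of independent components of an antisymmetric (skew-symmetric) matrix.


An antisymmetric rank-2 tensor satisfies A_{ij} = -A_{ji}, so diagonal entries are zero.
The independent components are the upper-triangular entries: C(n, 2) = n(n-1)/2.
n = 14
C(14, 2) = 14 * 13 / 2 = 182 / 2 = 91

91


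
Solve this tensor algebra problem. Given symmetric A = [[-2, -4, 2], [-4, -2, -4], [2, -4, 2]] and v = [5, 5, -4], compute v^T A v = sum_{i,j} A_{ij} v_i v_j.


First compute Av:
(Av)_1 = -2*5 + -4*5 + 2*-4 = -38
(Av)_2 = -4*5 + -2*5 + -4*-4 = -14
(Av)_3 = 2*5 + -4*5 + 2*-4 = -18
Av = [-38, -14, -18]
Then v^T (Av) = 5*-38 + 5*-14 + -4*-18
= -190 + -70 + 72 = -188

-188


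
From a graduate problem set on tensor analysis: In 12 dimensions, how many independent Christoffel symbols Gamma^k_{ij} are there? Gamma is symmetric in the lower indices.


Christoffel symbols Gamma^k_{ij} are symmetric in i,j, so there are d * d(d+1)/2 independent symbols.
d = 12
d(d+1)/2 = 12 * 13 / 2 = 78
Total = 12 * 78 = 936

936


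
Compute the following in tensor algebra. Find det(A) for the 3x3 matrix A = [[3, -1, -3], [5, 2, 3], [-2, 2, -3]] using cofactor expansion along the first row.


Expanding along the first row, det(A) = a11*M_11 - a12*M_12 + a13*M_13, where M_1j is the (1,j) minor.
Minor M_11 = 2*-3 - 3*2 = -12
Minor M_12 = 5*-3 - 3*-2 = -9
Minor M_13 = 5*2 - 2*-2 = 14
det = 3*(-12) - -1*(-9) + -3*(14)
    = -36 - 9 + -42
    = -87

-87


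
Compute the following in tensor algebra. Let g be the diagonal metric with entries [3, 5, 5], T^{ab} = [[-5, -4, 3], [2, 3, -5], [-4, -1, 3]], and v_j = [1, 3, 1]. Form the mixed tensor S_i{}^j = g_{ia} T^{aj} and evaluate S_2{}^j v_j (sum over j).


Step 1: lower the first index. For a diagonal metric, g_{ia} T^{aj} = g_{ii} T^{ij} (no sum on i).
g_{22} = 5
S_2{}^1 = 5 * T^{21} = 5 * 2 = 10
S_2{}^2 = 5 * T^{22} = 5 * 3 = 15
S_2{}^3 = 5 * T^{23} = 5 * -5 = -25
Step 2: contract S_2{}^j with v_j.
S_2{}^1 * v_1 = 10 * 1 = 10
S_2{}^2 * v_2 = 15 * 3 = 45
S_2{}^3 * v_3 = -25 * 1 = -25
Result = 10 + 45 + -25 = 30

30


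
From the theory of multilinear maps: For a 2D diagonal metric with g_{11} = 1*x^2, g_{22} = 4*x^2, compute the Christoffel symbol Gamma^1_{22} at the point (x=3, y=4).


For a diagonal metric, Gamma^k_{ij} = (1/2) g^{kk} (dg_{ik}/dx_j + dg_{jk}/dx_i - dg_{ij}/dx_k).
The metric is diagonal, so g_{ab} = 0 for a != b.
At the given point: g_{11} = 9, g_{22} = 36
g^{11} = 1/9
dg_{21}/dx_2 = 0 (off-diagonal)
dg_{21}/dx_2 = 0 (off-diagonal)
dg_{22}/dx_1 = dg_{22}/dx_1 = 24
Numerator = 0 + 0 - 24 = -24
Gamma^1_{22} = -24 / (2 * 9) = -4/3

-4/3


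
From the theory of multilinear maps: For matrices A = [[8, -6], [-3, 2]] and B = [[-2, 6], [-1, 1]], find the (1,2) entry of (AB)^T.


(AB)^T_{ij} = (AB)_{ji} = sum_k A_{jk} B_{ki}.
For i=1, j=2 we need (AB)_{21}:
A_{21} * B_{11} = -3 * -2 = 6
A_{22} * B_{21} = 2 * -1 = -2
Sum = 6 + -2 = 4

4


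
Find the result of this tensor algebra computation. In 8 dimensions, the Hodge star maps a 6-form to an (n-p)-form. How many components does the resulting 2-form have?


The Hodge dual of a p-form on an n-dimensional manifold is an (n-p)-form.
n = 8, p = 6, so dual degree = 8 - 6 = 2
The number of components is C(n, n-p) = C(8, 2) = 28

28


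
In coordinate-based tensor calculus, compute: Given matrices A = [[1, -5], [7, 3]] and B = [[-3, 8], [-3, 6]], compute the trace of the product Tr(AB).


Tr(AB) = sum_i (AB)_{ii} where (AB)_{ii} = sum_k A_{ik} B_{ki}.
(AB)_{11} = 1*-3 + -5*-3 = 12
(AB)_{22} = 7*8 + 3*6 = 74
Tr(AB) = 12 + 74 = 86

86


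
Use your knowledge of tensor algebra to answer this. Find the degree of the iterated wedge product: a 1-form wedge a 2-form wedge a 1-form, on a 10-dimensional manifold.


The degree of a wedge product is the sum of the degrees of the individual forms.
Degrees: 1, 2, 1
Total degree = 1 + 2 + 1 = 4

4


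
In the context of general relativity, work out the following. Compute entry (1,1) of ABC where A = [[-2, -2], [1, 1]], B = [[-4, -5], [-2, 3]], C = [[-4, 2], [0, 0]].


(ABC)_{11} = sum_m (AB)_{1m} C_{m1}. First compute row 1 of AB.
(AB)_{11} = -2*-4 + -2*-2 = 12
(AB)_{12} = -2*-5 + -2*3 = 4
Now contract with column 1 of C:
(AB)_{11} * C_{11} = 12 * -4 = -48
(AB)_{12} * C_{21} = 4 * 0 = 0
(ABC)_{11} = -48 + 0 = -48

-48


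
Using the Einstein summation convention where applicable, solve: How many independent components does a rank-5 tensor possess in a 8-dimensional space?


The number of components of a rank-r tensor in d dimensions is d^r.
Here d = 8 and r = 5.
8^5 = 32768

32768


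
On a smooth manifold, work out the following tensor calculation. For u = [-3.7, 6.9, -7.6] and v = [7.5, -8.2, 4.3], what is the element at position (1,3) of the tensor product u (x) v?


The outer product entry T_{ij} = u_i * v_j.
We need i=1, j=3.
u_1 = -3.7, v_3 = 4.3
T_{1,3} = -3.7 * 4.3 = -15.91

-15.91


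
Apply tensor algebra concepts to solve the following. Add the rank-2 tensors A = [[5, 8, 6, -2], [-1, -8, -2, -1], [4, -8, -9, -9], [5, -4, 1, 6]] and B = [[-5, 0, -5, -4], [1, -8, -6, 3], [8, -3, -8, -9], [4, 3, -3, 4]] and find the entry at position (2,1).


Tensor addition is component-wise: (A + B)_{ij} = A_{ij} + B_{ij}.
A_{21} = -1
B_{21} = 1
(A + B)_{21} = -1 + 1 = 0

0


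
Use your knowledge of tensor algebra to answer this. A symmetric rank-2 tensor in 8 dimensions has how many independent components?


A symmetric rank-2 tensor in d dimensions has d(d+1)/2 independent components.
d = 8
d(d+1)/2 = 8 * 9 / 2 = 72 / 2 = 36

36


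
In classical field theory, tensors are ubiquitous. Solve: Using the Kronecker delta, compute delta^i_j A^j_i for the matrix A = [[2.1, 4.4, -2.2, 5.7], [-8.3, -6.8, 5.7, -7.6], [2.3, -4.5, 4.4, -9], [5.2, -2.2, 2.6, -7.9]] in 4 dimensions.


The contraction (trace) of a rank-2 tensor is the sum of its diagonal elements.
Diagonal entries: A[1,1] = 2.1, A[2,2] = -6.8, A[3,3] = 4.4, A[4,4] = -7.9
Tr(A) = 2.1 + -6.8 + 4.4 + -7.9 = -8.2

-8.2


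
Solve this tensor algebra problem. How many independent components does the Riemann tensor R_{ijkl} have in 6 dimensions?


The Riemann tensor in d dimensions has d^2(d^2 - 1)/12 independent components.
d = 6, so d^2 = 36
d^2 - 1 = 35
d^2(d^2 - 1) = 36 * 35 = 1260
Divide by 12: 1260 / 12 = 105

105


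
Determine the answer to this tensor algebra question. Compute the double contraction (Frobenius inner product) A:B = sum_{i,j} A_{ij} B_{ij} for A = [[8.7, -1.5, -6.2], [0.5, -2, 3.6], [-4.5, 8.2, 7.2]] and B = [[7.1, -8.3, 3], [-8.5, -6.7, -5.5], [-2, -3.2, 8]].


A:B = sum over all i,j of A_{ij} * B_{ij}.
Row 1: 8.7*7.1=61.77, -1.5*-8.3=12.45, -6.2*3=-18.6 => row sum = 55.62
Row 2: 0.5*-8.5=-4.25, -2*-6.7=13.4, 3.6*-5.5=-19.8 => row sum = -10.65
Row 3: -4.5*-2=9, 8.2*-3.2=-26.24, 7.2*8=57.6 => row sum = 40.36
Total = 55.62 + -10.65 + 40.36 = 85.33

85.33


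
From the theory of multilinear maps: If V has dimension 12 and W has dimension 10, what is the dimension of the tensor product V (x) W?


The dimension of a tensor product is the product of dimensions.
dim(V) = 12, dim(W) = 10
dim(V (x) W) = 12 * 10 = 120

120


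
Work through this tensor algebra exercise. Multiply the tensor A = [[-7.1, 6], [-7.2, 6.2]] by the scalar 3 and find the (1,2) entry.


Scalar multiplication: (cA)_{ij} = c * A_{ij}.
c = 3
A_{12} = 6
(cA)_{12} = 3 * 6 = 18

18


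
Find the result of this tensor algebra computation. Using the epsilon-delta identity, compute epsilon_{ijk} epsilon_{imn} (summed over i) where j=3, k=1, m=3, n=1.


Using the identity: epsilon_{ijk} epsilon_{imn} = delta_{jm} delta_{kn} - delta_{jn} delta_{km}.
delta_{33} = 1
delta_{11} = 1
delta_{31} = 0
delta_{13} = 0
Result = 1 * 1 - 0 * 0 = 1 - 0 = 1

1


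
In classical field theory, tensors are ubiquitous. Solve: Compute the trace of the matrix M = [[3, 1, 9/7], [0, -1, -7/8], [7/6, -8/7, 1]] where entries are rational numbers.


The trace is the sum of diagonal entries.
Diagonal: M[1,1] = 3, M[2,2] = -1, M[3,3] = 1
Tr(M) = 3 + -1 + 1
Computing step by step:
After adding M[1,1]: 3
After adding M[2,2]: 2
After adding M[3,3]: 3
Tr(M) = 3

3


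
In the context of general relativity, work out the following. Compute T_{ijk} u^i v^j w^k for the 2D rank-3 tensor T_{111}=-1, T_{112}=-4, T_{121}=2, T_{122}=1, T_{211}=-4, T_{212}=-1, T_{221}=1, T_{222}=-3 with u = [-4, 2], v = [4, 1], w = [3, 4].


S = sum over i,j,k of T_{ijk} u_i v_j w_k. Expanding all 8 terms:
T_{111}*u_1*v_1*w_1 = -1*-4*4*3 = 48  (running total: 48)
T_{112}*u_1*v_1*w_2 = -4*-4*4*4 = 256  (running total: 304)
T_{121}*u_1*v_2*w_1 = 2*-4*1*3 = -24  (running total: 280)
T_{122}*u_1*v_2*w_2 = 1*-4*1*4 = -16  (running total: 264)
T_{211}*u_2*v_1*w_1 = -4*2*4*3 = -96  (running total: 168)
T_{212}*u_2*v_1*w_2 = -1*2*4*4 = -32  (running total: 136)
T_{221}*u_2*v_2*w_1 = 1*2*1*3 = 6  (running total: 142)
T_{222}*u_2*v_2*w_2 = -3*2*1*4 = -24  (running total: 118)
S = 118

118


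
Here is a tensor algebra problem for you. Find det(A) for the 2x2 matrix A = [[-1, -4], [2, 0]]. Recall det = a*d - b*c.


For a 2x2 matrix [[a, b], [c, d]], det = a*d - b*c.
a = -1, b = -4, c = 2, d = 0
a*d = -1 * 0 = 0
b*c = -4 * 2 = -8
det = 0 - -8 = 8

8


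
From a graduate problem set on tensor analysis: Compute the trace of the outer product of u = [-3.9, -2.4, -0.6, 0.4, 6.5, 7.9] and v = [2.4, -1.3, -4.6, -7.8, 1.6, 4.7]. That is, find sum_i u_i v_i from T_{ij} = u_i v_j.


The outer product gives T_{ij} = u_i v_j.
The trace (contraction) is Tr(T) = sum_i T_{ii} = sum_i u_i v_i.
Diagonal entries:
T_{11} = u_1 * v_1 = -3.9 * 2.4 = -9.36
T_{22} = u_2 * v_2 = -2.4 * -1.3 = 3.12
T_{33} = u_3 * v_3 = -0.6 * -4.6 = 2.76
T_{44} = u_4 * v_4 = 0.4 * -7.8 = -3.12
T_{55} = u_5 * v_5 = 6.5 * 1.6 = 10.4
T_{66} = u_6 * v_6 = 7.9 * 4.7 = 37.13
Tr(T) = -9.36 + 3.12 + 2.76 + -3.12 + 10.4 + 37.13 = 40.93

40.93


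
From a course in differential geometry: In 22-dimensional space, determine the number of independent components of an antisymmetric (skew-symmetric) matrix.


An antisymmetric rank-2 tensor satisfies A_{ij} = -A_{ji}, so diagonal entries are zero.
The independent components are the upper-triangular entries: C(n, 2) = n(n-1)/2.
n = 22
C(22, 2) = 22 * 21 / 2 = 462 / 2 = 231

231


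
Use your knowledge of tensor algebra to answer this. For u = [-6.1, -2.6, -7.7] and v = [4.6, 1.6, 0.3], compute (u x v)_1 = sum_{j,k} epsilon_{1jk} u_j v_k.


(u x v)_1 = sum_{j,k} epsilon_{1jk} u_j v_k. Only permutations of (1,2,3) contribute; the two non-zero terms are:
eps_{123} u_2 v_3 = 1 * -2.6 * 0.3 = -0.78
eps_{132} u_3 v_2 = -1 * -7.7 * 1.6 = 12.32
(u x v)_1 = 11.54

11.54


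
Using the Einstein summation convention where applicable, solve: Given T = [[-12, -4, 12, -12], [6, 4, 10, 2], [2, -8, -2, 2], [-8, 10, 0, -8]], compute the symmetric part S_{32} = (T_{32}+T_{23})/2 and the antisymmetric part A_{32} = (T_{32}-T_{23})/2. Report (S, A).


T_{32} = -8
T_{23} = 10
S_{32} = (-8 + 10)/2 = 2/2 = 1
A_{32} = (-8 - 10)/2 = -18/2 = -9
Check: S + A = 1 + -9 = -8 = T_{32}.

(1, -9)


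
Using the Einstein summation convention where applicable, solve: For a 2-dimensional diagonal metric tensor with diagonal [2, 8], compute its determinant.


For a diagonal metric, the determinant is the product of diagonal entries.
Diagonal entries: 2, 8
det(g) = 2 * 8 = 16

16


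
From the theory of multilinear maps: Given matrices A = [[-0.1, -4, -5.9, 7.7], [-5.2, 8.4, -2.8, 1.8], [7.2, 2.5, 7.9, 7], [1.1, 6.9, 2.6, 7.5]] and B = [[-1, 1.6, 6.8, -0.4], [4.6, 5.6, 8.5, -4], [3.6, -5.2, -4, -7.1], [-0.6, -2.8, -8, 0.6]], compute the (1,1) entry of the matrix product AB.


(AB)_{ij} = sum_k A_{ik} B_{kj}.
For i=1, j=1:
A_{11} * B_{11} = -0.1 * -1 = 0.1
A_{12} * B_{21} = -4 * 4.6 = -18.4
A_{13} * B_{31} = -5.9 * 3.6 = -21.24
A_{14} * B_{41} = 7.7 * -0.6 = -4.62
Sum = 0.1 + -18.4 + -21.24 + -4.62 = -44.16

-44.16


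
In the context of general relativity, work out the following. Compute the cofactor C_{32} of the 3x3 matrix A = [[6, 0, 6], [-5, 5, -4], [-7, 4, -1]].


To find cofactor C_{32}, delete row 3 and column 2.
The resulting 2x2 submatrix is: [[6, 6], [-5, -4]]
Minor M_{32} = 6*-4 - 6*-5
  = -24 - -30 = 6
Sign = (-1)^(3+2) = (-1)^5 = -1
Cofactor C_{32} = -1 * 6 = -6

-6


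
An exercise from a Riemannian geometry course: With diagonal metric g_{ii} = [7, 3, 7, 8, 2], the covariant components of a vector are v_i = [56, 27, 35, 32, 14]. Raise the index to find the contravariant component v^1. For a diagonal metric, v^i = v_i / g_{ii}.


To raise an index with a diagonal metric: v^i = v_i / g_{ii}.
For index 1: v_1 = 56, g_{11} = 7
v^1 = 56 / 7 = 8

8


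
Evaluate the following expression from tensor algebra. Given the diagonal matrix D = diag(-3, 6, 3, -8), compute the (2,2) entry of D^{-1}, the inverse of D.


For a diagonal matrix, the inverse has entries (D^{-1})_{ii} = 1/d_{ii}.
The diagonal entries are: d_{11} = -3, d_{22} = 6, d_{33} = 3, d_{44} = -8
We need (D^{-1})_{22} = 1/d_{22} = 1/6 = 1/6

1/6


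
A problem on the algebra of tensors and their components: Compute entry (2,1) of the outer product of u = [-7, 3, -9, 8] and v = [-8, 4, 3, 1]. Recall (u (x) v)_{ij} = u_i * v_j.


The outer product entry T_{ij} = u_i * v_j.
We need i=2, j=1.
u_2 = 3, v_1 = -8
T_{2,1} = 3 * -8 = -24

-24


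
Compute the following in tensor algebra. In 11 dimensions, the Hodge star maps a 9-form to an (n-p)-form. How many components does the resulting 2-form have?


The Hodge dual of a p-form on an n-dimensional manifold is an (n-p)-form.
n = 11, p = 9, so dual degree = 11 - 9 = 2
The number of components is C(n, n-p) = C(11, 2) = 55

55


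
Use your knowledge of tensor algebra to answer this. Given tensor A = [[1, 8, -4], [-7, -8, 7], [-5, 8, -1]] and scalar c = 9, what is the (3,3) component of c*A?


Scalar multiplication: (cA)_{ij} = c * A_{ij}.
c = 9
A_{33} = -1
(cA)_{33} = 9 * -1 = -9

-9


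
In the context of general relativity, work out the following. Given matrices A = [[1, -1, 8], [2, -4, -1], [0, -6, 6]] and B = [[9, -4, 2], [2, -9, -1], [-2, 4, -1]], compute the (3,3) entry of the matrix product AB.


(AB)_{ij} = sum_k A_{ik} B_{kj}.
For i=3, j=3:
A_{31} * B_{13} = 0 * 2 = 0
A_{32} * B_{23} = -6 * -1 = 6
A_{33} * B_{33} = 6 * -1 = -6
Sum = 0 + 6 + -6 = 0

0


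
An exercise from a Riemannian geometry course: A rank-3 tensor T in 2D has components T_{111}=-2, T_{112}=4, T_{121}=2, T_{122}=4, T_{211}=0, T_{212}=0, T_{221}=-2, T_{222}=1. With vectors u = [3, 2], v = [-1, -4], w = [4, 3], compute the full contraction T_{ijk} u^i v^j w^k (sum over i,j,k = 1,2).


S = sum over i,j,k of T_{ijk} u_i v_j w_k. Expanding all 8 terms:
T_{111}*u_1*v_1*w_1 = -2*3*-1*4 = 24  (running total: 24)
T_{112}*u_1*v_1*w_2 = 4*3*-1*3 = -36  (running total: -12)
T_{121}*u_1*v_2*w_1 = 2*3*-4*4 = -96  (running total: -108)
T_{122}*u_1*v_2*w_2 = 4*3*-4*3 = -144  (running total: -252)
T_{211}*u_2*v_1*w_1 = 0*2*-1*4 = 0  (running total: -252)
T_{212}*u_2*v_1*w_2 = 0*2*-1*3 = 0  (running total: -252)
T_{221}*u_2*v_2*w_1 = -2*2*-4*4 = 64  (running total: -188)
T_{222}*u_2*v_2*w_2 = 1*2*-4*3 = -24  (running total: -212)
S = -212

-212


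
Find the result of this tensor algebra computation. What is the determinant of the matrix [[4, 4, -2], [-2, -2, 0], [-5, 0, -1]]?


Expanding along the first row, det(A) = a11*M_11 - a12*M_12 + a13*M_13, where M_1j is the (1,j) minor.
Minor M_11 = -2*-1 - 0*0 = 2
Minor M_12 = -2*-1 - 0*-5 = 2
Minor M_13 = -2*0 - -2*-5 = -10
det = 4*(2) - 4*(2) + -2*(-10)
    = 8 - 8 + 20
    = 20

20


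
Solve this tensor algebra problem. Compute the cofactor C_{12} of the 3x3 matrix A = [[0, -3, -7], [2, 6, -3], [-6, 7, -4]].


To find cofactor C_{12}, delete row 1 and column 2.
The resulting 2x2 submatrix is: [[2, -3], [-6, -4]]
Minor M_{12} = 2*-4 - -3*-6
  = -8 - 18 = -26
Sign = (-1)^(1+2) = (-1)^3 = -1
Cofactor C_{12} = -1 * -26 = 26

26


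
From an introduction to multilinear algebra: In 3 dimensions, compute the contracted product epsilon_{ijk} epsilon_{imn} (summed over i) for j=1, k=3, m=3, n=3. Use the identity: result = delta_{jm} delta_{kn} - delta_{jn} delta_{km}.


Using the identity: epsilon_{ijk} epsilon_{imn} = delta_{jm} delta_{kn} - delta_{jn} delta_{km}.
delta_{13} = 0
delta_{33} = 1
delta_{13} = 0
delta_{33} = 1
Result = 0 * 1 - 0 * 1 = 0 - 0 = 0

0


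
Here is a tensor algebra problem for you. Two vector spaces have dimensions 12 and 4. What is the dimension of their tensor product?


The dimension of a tensor product is the product of dimensions.
dim(V) = 12, dim(W) = 4
dim(V (x) W) = 12 * 4 = 48

48


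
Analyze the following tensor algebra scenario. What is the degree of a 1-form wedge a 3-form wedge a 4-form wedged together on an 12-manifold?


The degree of a wedge product is the sum of the degrees of the individual forms.
Degrees: 1, 3, 4
Total degree = 1 + 3 + 4 = 8

8


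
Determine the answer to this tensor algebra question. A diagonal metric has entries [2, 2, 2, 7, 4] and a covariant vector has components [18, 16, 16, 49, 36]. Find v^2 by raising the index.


To raise an index with a diagonal metric: v^i = v_i / g_{ii}.
For index 2: v_2 = 16, g_{22} = 2
v^2 = 16 / 2 = 8

8


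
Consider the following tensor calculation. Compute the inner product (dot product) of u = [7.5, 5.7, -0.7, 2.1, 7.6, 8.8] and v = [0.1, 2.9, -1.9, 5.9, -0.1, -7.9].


The inner product u . v = sum of u_i * v_i.
Term-by-term: 7.5 * 0.1, 5.7 * 2.9, -0.7 * -1.9, 2.1 * 5.9, 7.6 * -0.1, 8.8 * -7.9
Products: 0.75, 16.53, 1.33, 12.39, -0.76, -69.52
Sum = 0.75 + 16.53 + 1.33 + 12.39 + -0.76 + -69.52 = -39.28

-39.28


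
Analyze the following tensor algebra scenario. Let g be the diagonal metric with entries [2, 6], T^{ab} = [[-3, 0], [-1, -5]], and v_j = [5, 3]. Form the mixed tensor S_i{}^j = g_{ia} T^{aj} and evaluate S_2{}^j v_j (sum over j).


Step 1: lower the first index. For a diagonal metric, g_{ia} T^{aj} = g_{ii} T^{ij} (no sum on i).
g_{22} = 6
S_2{}^1 = 6 * T^{21} = 6 * -1 = -6
S_2{}^2 = 6 * T^{22} = 6 * -5 = -30
Step 2: contract S_2{}^j with v_j.
S_2{}^1 * v_1 = -6 * 5 = -30
S_2{}^2 * v_2 = -30 * 3 = -90
Result = -30 + -90 = -120

-120


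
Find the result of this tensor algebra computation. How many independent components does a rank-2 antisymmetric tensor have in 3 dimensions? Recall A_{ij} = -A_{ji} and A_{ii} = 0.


An antisymmetric rank-2 tensor satisfies A_{ij} = -A_{ji}, so diagonal entries are zero.
The independent components are the upper-triangular entries: C(n, 2) = n(n-1)/2.
n = 3
C(3, 2) = 3 * 2 / 2 = 6 / 2 = 3

3


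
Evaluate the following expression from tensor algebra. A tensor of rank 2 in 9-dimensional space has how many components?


The number of components of a rank-r tensor in d dimensions is d^r.
Here d = 9 and r = 2.
9^2 = 81

81


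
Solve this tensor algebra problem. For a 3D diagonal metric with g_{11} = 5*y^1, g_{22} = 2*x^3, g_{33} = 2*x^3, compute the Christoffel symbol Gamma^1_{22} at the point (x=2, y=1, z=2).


For a diagonal metric, Gamma^k_{ij} = (1/2) g^{kk} (dg_{ik}/dx_j + dg_{jk}/dx_i - dg_{ij}/dx_k).
The metric is diagonal, so g_{ab} = 0 for a != b.
At the given point: g_{11} = 5, g_{22} = 16, g_{33} = 16
g^{11} = 1/5
dg_{21}/dx_2 = 0 (off-diagonal)
dg_{21}/dx_2 = 0 (off-diagonal)
dg_{22}/dx_1 = dg_{22}/dx_1 = 24
Numerator = 0 + 0 - 24 = -24
Gamma^1_{22} = -24 / (2 * 5) = -12/5

-12/5


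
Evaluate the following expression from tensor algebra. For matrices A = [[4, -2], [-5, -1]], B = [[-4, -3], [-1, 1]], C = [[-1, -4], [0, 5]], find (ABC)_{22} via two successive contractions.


(ABC)_{22} = sum_m (AB)_{2m} C_{m2}. First compute row 2 of AB.
(AB)_{21} = -5*-4 + -1*-1 = 21
(AB)_{22} = -5*-3 + -1*1 = 14
Now contract with column 2 of C:
(AB)_{21} * C_{12} = 21 * -4 = -84
(AB)_{22} * C_{22} = 14 * 5 = 70
(ABC)_{22} = -84 + 70 = -14

-14


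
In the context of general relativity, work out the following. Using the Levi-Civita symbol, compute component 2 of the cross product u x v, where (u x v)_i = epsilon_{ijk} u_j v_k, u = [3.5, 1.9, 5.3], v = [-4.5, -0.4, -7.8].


(u x v)_2 = sum_{j,k} epsilon_{2jk} u_j v_k. Only permutations of (1,2,3) contribute; the two non-zero terms are:
eps_{213} u_1 v_3 = -1 * 3.5 * -7.8 = 27.3
eps_{231} u_3 v_1 = 1 * 5.3 * -4.5 = -23.85
(u x v)_2 = 3.45

3.45


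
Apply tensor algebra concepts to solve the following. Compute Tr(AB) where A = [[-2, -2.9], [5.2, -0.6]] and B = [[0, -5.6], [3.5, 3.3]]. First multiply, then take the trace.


Tr(AB) = sum_i (AB)_{ii} where (AB)_{ii} = sum_k A_{ik} B_{ki}.
(AB)_{11} = -2*0 + -2.9*3.5 = -10.15
(AB)_{22} = 5.2*-5.6 + -0.6*3.3 = -31.1
Tr(AB) = -10.15 + -31.1 = -41.25

-41.25


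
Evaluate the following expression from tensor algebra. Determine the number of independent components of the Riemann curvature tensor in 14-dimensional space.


The Riemann tensor in d dimensions has d^2(d^2 - 1)/12 independent components.
d = 14, so d^2 = 196
d^2 - 1 = 195
d^2(d^2 - 1) = 196 * 195 = 38220
Divide by 12: 38220 / 12 = 3185

3185


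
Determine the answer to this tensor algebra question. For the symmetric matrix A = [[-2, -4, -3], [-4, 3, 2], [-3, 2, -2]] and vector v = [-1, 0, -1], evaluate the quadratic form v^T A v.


First compute Av:
(Av)_1 = -2*-1 + -4*0 + -3*-1 = 5
(Av)_2 = -4*-1 + 3*0 + 2*-1 = 2
(Av)_3 = -3*-1 + 2*0 + -2*-1 = 5
Av = [5, 2, 5]
Then v^T (Av) = -1*5 + 0*2 + -1*5
= -5 + 0 + -5 = -10

-10


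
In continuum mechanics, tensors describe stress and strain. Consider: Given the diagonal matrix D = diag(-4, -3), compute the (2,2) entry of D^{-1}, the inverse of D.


For a diagonal matrix, the inverse has entries (D^{-1})_{ii} = 1/d_{ii}.
The diagonal entries are: d_{11} = -4, d_{22} = -3
We need (D^{-1})_{22} = 1/d_{22} = 1/-3 = -1/3

-1/3


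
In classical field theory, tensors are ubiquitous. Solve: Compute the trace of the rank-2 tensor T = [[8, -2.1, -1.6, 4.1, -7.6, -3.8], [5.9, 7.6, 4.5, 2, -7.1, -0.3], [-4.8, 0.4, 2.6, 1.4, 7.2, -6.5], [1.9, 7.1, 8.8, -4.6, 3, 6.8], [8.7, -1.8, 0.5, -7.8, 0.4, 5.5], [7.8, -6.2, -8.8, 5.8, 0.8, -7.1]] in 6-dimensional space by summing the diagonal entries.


The contraction (trace) of a rank-2 tensor is the sum of its diagonal elements.
Diagonal entries: A[1,1] = 8, A[2,2] = 7.6, A[3,3] = 2.6, A[4,4] = -4.6, A[5,5] = 0.4, A[6,6] = -7.1
Tr(A) = 8 + 7.6 + 2.6 + -4.6 + 0.4 + -7.1 = 6.9

6.9


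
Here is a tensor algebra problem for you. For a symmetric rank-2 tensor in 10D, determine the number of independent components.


A symmetric rank-2 tensor in d dimensions has d(d+1)/2 independent components.
d = 10
d(d+1)/2 = 10 * 11 / 2 = 110 / 2 = 55

55


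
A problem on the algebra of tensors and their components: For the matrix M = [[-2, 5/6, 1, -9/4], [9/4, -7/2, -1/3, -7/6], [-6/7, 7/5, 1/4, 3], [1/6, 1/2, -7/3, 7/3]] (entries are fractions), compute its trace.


The trace is the sum of diagonal entries.
Diagonal: M[1,1] = -2, M[2,2] = -7/2, M[3,3] = 1/4, M[4,4] = 7/3
Tr(M) = -2 + -7/2 + 1/4 + 7/3
Computing step by step:
After adding M[1,1]: -2
After adding M[2,2]: -11/2
After adding M[3,3]: -21/4
After adding M[4,4]: -35/12
Tr(M) = -35/12

-35/12


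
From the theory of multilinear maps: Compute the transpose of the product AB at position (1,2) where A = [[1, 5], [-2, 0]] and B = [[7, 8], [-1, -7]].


(AB)^T_{ij} = (AB)_{ji} = sum_k A_{jk} B_{ki}.
For i=1, j=2 we need (AB)_{21}:
A_{21} * B_{11} = -2 * 7 = -14
A_{22} * B_{21} = 0 * -1 = 0
Sum = -14 + 0 = -14

-14


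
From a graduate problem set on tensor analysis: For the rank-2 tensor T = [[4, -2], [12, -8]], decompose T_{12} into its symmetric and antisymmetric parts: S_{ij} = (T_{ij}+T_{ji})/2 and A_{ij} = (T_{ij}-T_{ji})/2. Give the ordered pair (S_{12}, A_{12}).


T_{12} = -2
T_{21} = 12
S_{12} = (-2 + 12)/2 = 10/2 = 5
A_{12} = (-2 - 12)/2 = -14/2 = -7
Check: S + A = 5 + -7 = -2 = T_{12}.

(5, -7)


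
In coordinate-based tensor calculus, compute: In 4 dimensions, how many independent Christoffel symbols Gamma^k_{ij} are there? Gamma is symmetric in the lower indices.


Christoffel symbols Gamma^k_{ij} are symmetric in i,j, so there are d * d(d+1)/2 independent symbols.
d = 4
d(d+1)/2 = 4 * 5 / 2 = 10
Total = 4 * 10 = 40

40


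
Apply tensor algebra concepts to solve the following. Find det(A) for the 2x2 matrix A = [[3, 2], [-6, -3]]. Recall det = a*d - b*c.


For a 2x2 matrix [[a, b], [c, d]], det = a*d - b*c.
a = 3, b = 2, c = -6, d = -3
a*d = 3 * -3 = -9
b*c = 2 * -6 = -12
det = -9 - -12 = 3

3


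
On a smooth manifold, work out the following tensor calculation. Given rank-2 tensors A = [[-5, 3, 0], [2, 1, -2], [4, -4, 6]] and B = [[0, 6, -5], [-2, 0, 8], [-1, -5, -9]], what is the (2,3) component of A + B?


Tensor addition is component-wise: (A + B)_{ij} = A_{ij} + B_{ij}.
A_{23} = -2
B_{23} = 8
(A + B)_{23} = -2 + 8 = 6

6


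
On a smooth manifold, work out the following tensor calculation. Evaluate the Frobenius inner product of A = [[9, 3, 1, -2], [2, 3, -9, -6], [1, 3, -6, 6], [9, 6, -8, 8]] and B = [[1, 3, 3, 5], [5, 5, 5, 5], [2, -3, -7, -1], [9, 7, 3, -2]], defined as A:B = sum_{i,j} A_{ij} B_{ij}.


A:B = sum over all i,j of A_{ij} * B_{ij}.
Row 1: 9*1=9, 3*3=9, 1*3=3, -2*5=-10 => row sum = 11
Row 2: 2*5=10, 3*5=15, -9*5=-45, -6*5=-30 => row sum = -50
Row 3: 1*2=2, 3*-3=-9, -6*-7=42, 6*-1=-6 => row sum = 29
Row 4: 9*9=81, 6*7=42, -8*3=-24, 8*-2=-16 => row sum = 83
Total = 11 + -50 + 29 + 83 = 73

73
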